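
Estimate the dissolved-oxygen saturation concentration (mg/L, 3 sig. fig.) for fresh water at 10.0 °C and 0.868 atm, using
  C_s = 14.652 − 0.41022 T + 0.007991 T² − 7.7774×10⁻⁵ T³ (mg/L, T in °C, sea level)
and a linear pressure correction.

C_s ≈ 9.78 mg/L

At sea level: C_s = 14.652 − 0.41022×10.0 + 0.007991×10.0² − 7.7774×10⁻⁵×10.0³ = 11.27 mg/L.
Pressure correction: C_s' = 11.27 × 0.868 = 9.783 mg/L.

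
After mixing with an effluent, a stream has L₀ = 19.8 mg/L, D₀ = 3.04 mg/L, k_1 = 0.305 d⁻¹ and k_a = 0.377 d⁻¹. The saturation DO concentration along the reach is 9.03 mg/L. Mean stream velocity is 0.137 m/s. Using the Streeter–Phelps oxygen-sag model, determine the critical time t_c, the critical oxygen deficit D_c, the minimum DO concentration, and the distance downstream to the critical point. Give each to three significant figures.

t_c = [1/(k_a−k_1)] ln[(k_a/k_1)(1 − D₀(k_a−k_1)/(k_1 L₀))]
= [1/(0.377−0.305)] ln[(0.377/0.305)(1 − 3.04×0.07200/(0.305×19.8))]
= (1/0.07200) ln[1.236 × 0.9638] = 13.89 × ln(1.191) = 13.89 × 0.1750 = 2.431 d.
D_c = (k_1/k_a) L₀ e^(−k_1 t_c) = (0.305/0.377) × 19.8 × e^(−0.305×2.431) = 0.8090 × 19.8 × 0.4765 = 7.632 mg/L.
Minimum DO = C_s − D_c = 9.03 − 7.632 = 1.398 mg/L.
x_c = v t_c = 0.137 m/s × 2.431 d × 86400 s/d = 28770 m ≈ 28.8 km.

t_c ≈ 2.43 d; D_c ≈ 7.63 mg/L; min DO ≈ 1.40 mg/L; x_c ≈ 28.8 km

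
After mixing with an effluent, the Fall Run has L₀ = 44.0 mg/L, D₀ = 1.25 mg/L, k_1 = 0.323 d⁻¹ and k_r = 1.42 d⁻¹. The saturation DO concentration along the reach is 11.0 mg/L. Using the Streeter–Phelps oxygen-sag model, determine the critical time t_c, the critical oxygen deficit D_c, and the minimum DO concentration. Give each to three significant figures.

At the critical point dD/dt = 0, so k_1 L₀ e^(−k_1 t) = k_r D. Substituting D(t) from the Streeter–Phelps equation and solving for t gives
t_c = ln[(k_r/k_1)(1 − D₀(k_r−k_1)/(k_1 L₀))] / (k_r−k_1).
Here k_r−k_1 = 1.097 d⁻¹ and 1 − D₀(k_r−k_1)/(k_1 L₀) = 1 − 1.25×1.097/(0.323×44.0) = 0.9035, so
t_c = ln(4.396 × 0.9035) / 1.097 = 1.379 / 1.097 = 1.257 d.
D_c = (k_1/k_r) L₀ e^(−k_1 t_c) = (0.323/1.42) × 44.0 × e^(−0.323×1.257) = 0.2275 × 44.0 × 0.6662 = 6.668 mg/L.
Minimum DO = C_s − D_c = 11.0 − 6.668 = 4.332 mg/L.

t_c ≈ 1.26 d; D_c ≈ 6.67 mg/L; min DO ≈ 4.33 mg/L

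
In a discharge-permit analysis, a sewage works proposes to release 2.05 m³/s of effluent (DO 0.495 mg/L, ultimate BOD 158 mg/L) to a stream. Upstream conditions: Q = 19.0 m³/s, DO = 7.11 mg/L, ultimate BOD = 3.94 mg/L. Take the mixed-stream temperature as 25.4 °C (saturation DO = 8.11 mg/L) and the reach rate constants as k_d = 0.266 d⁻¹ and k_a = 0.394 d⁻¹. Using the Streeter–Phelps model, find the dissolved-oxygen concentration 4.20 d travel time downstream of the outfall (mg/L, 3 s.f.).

Mixed DO = (19.0×7.11 + 2.05×0.495)/(19.0+2.05) = 136.1/21.05 = 6.466 mg/L.
Mixed L₀ = (19.0×3.94 + 2.05×158)/(21.05) = 398.8/21.05 = 18.94 mg/L.
Initial deficit D₀ = C_s − DO₀ = 8.11 − 6.466 = 1.644 mg/L.
D(4.20) = [0.266×18.94/(0.394−0.266)](e^(−0.266×4.20) − e^(−0.394×4.20)) + 1.644 e^(−0.394×4.20)
= 39.37 × (0.3272 − 0.1911) + 1.644 × 0.1911 = 5.671 mg/L.
DO = 8.11 − 5.671 = 2.439 mg/L.

DO ≈ 2.44 mg/L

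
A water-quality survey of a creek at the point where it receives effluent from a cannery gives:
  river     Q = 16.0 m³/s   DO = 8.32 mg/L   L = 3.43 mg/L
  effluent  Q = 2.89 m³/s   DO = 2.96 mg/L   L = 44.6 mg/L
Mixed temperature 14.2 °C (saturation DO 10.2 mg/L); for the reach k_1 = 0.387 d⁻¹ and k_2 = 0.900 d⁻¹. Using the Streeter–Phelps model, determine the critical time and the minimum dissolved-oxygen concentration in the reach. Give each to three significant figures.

Mixed DO = (16.0×8.32 + 2.89×2.96)/(16.0+2.89) = 141.7/18.89 = 7.500 mg/L.
Mixed L₀ = (16.0×3.43 + 2.89×44.6)/(18.89) = 183.8/18.89 = 9.729 mg/L.
Initial deficit D₀ = C_s − DO₀ = 10.2 − 7.500 = 2.700 mg/L.
t_c = (1/0.5130) ln[(0.900/0.387)(1 − 2.700×0.5130/(0.387×9.729))] = 1.949 × ln(1.470) = 0.7510 d.
D_c = (0.387/0.900) × 9.729 × e^(−0.387×0.7510) = 0.4300 × 9.729 × 0.7478 = 3.128 mg/L.
Minimum DO = 10.2 − 3.128 = 7.072 mg/L.

t_c ≈ 0.751 d; minimum DO ≈ 7.07 mg/L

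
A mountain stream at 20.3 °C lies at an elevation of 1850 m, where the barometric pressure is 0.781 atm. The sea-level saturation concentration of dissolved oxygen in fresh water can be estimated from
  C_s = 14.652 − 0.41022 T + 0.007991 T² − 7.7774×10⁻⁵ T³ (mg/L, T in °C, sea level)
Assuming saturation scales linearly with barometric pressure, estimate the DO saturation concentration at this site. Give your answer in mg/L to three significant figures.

C_s ≈ 7.00 mg/L

At sea level: C_s = 14.652 − 0.41022×20.3 + 0.007991×20.3² − 7.7774×10⁻⁵×20.3³ = 8.967 mg/L.
Pressure correction: C_s' = 8.967 × 0.781 = 7.003 mg/L.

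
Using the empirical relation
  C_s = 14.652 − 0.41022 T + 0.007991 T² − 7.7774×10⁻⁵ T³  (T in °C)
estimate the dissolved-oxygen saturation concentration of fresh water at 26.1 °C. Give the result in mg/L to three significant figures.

C_s ≈ 8.01 mg/L

C_s = 14.652 − 0.41022×26.1 + 0.007991×26.1² − 7.7774×10⁻⁵×26.1³ = 8.006 mg/L.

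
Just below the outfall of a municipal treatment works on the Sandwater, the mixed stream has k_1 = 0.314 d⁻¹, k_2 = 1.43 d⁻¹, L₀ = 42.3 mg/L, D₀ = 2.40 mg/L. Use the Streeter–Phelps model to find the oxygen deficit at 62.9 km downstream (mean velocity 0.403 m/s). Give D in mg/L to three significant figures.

Travel time t = x/v = 62.9 km / (0.403 m/s) = 62900 m / 0.403 m/s = 156100 s = 1.806 d.
k_1 L₀/(k_2−k_1) = 0.314×42.3/(1.43−0.314) = 13.28/1.116 = 11.90 mg/L.
e^(−k_1 t) = e^(−0.314×1.806) = 0.5671; e^(−k_2 t) = e^(−1.43×1.806) = 0.07553.
D = 11.90 × (0.5671 − 0.07553) + 2.40 × 0.07553 = 5.850 + 0.1813 = 6.032 mg/L.

D ≈ 6.03 mg/L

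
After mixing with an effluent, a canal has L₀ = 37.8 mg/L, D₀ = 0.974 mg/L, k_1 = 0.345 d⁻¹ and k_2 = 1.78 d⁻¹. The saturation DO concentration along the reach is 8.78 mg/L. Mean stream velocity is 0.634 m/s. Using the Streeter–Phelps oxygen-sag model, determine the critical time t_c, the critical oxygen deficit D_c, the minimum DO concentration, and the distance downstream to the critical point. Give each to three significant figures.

At the critical point dD/dt = 0, so k_1 L₀ e^(−k_1 t) = k_2 D. Substituting D(t) from the Streeter–Phelps equation and solving for t gives
t_c = ln[(k_2/k_1)(1 − D₀(k_2−k_1)/(k_1 L₀))] / (k_2−k_1).
Here k_2−k_1 = 1.435 d⁻¹ and 1 − D₀(k_2−k_1)/(k_1 L₀) = 1 − 0.974×1.435/(0.345×37.8) = 0.8928, so
t_c = ln(5.159 × 0.8928) / 1.435 = 1.527 / 1.435 = 1.064 d.
D_c = (k_1/k_2) L₀ e^(−k_1 t_c) = (0.345/1.78) × 37.8 × e^(−0.345×1.064) = 0.1938 × 37.8 × 0.6927 = 5.075 mg/L.
Minimum DO = C_s − D_c = 8.78 − 5.075 = 3.705 mg/L.
x_c = v t_c = 0.634 m/s × 1.064 d × 86400 s/d = 58310 m ≈ 58.3 km.

t_c ≈ 1.06 d; D_c ≈ 5.07 mg/L; min DO ≈ 3.71 mg/L; x_c ≈ 58.3 km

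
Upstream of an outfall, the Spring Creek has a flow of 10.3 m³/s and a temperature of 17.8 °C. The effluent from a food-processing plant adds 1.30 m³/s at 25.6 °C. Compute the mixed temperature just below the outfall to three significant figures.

Flow-weighted mixing: C = (Q_r C_r + Q_w C_w)/(Q_r + Q_w)
= (10.3×17.8 + 1.30×25.6)/(10.3 + 1.30) = 216.6/11.60 = 18.67 °C.

18.7 °C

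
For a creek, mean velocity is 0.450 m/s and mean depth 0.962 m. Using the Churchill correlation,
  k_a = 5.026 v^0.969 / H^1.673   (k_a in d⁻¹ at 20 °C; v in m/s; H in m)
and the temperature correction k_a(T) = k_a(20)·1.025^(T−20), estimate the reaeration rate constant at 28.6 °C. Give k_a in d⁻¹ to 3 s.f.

k_a(20) = 5.026 × 0.450^0.969 / 0.962^1.673 = 5.026 × 0.4613 / 0.9372 = 2.474 d⁻¹.
k_a(28.6) = 2.474 × 1.025^(28.6−20) = 2.474 × 1.237 = 3.059 d⁻¹.

k_a ≈ 3.06 d⁻¹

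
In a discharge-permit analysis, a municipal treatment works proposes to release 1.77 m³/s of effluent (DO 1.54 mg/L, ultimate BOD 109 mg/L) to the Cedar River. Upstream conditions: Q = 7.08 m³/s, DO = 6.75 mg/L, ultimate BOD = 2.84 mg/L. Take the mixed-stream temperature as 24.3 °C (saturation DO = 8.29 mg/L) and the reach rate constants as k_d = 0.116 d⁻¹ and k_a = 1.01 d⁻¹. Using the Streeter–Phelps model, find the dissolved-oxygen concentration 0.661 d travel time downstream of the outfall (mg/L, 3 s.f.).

Mixed DO = (7.08×6.75 + 1.77×1.54)/(7.08+1.77) = 50.52/8.850 = 5.708 mg/L.
Mixed L₀ = (7.08×2.84 + 1.77×109)/(8.850) = 213.0/8.850 = 24.07 mg/L.
Initial deficit D₀ = C_s − DO₀ = 8.29 − 5.708 = 2.582 mg/L.
D(0.661) = [0.116×24.07/(1.01−0.116)](e^(−0.116×0.661) − e^(−1.01×0.661)) + 2.582 e^(−1.01×0.661)
= 3.123 × (0.9262 − 0.5129) + 2.582 × 0.5129 = 2.615 mg/L.
DO = 8.29 − 2.615 = 5.675 mg/L.

DO ≈ 5.67 mg/L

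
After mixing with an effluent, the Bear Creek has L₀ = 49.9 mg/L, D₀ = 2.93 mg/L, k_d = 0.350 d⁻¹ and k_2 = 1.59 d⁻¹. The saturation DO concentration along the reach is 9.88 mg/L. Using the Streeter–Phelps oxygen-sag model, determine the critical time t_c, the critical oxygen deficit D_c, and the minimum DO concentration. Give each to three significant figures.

t_c ≈ 1.03 d; D_c ≈ 7.65 mg/L; min DO ≈ 2.23 mg/L

With k_2/k_d = 4.543 and 1 − D₀(k_2−k_d)/(k_d L₀) = 0.7920,
t_c = ln(4.543 × 0.7920) / (1.59 − 0.350) = ln(3.598) / 1.240 = 1.280/1.240 = 1.033 d.
D_c = (k_d/k_2) L₀ e^(−k_d t_c) = (0.350/1.59) × 49.9 × e^(−0.350×1.033) = 0.2201 × 49.9 × 0.6967 = 7.653 mg/L.
Minimum DO = C_s − D_c = 9.88 − 7.653 = 2.227 mg/L.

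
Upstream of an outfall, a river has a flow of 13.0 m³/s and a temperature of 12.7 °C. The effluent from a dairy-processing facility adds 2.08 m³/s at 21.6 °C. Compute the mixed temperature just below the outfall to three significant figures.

Flow-weighted mixing: C = (Q_r C_r + Q_w C_w)/(Q_r + Q_w)
= (13.0×12.7 + 2.08×21.6)/(13.0 + 2.08) = 210.0/15.08 = 13.93 °C.

13.9 °C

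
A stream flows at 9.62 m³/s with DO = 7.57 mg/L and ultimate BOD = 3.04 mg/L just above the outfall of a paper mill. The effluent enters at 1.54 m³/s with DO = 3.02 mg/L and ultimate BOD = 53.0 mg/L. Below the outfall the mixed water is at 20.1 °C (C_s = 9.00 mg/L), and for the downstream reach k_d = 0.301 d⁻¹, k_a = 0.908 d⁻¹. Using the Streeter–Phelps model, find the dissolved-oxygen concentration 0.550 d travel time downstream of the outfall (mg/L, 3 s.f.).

DO ≈ 6.57 mg/L

Mixed DO = (9.62×7.57 + 1.54×3.02)/(9.62+1.54) = 77.47/11.16 = 6.942 mg/L.
Mixed L₀ = (9.62×3.04 + 1.54×53.0)/(11.16) = 110.9/11.16 = 9.934 mg/L.
Initial deficit D₀ = C_s − DO₀ = 9.00 − 6.942 = 2.058 mg/L.
D(0.550) = [0.301×9.934/(0.908−0.301)](e^(−0.301×0.550) − e^(−0.908×0.550)) + 2.058 e^(−0.908×0.550)
= 4.926 × (0.8474 − 0.6069) + 2.058 × 0.6069 = 2.434 mg/L.
DO = 9.00 − 2.434 = 6.566 mg/L.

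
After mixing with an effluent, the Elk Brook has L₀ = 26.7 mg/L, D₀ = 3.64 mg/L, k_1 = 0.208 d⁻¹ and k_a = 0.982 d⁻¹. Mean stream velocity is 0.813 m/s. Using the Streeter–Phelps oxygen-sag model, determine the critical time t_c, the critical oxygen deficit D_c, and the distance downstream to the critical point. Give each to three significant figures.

At the critical point dD/dt = 0, so k_1 L₀ e^(−k_1 t) = k_a D. Substituting D(t) from the Streeter–Phelps equation and solving for t gives
t_c = ln[(k_a/k_1)(1 − D₀(k_a−k_1)/(k_1 L₀))] / (k_a−k_1).
Here k_a−k_1 = 0.7740 d⁻¹ and 1 − D₀(k_a−k_1)/(k_1 L₀) = 1 − 3.64×0.7740/(0.208×26.7) = 0.4927, so
t_c = ln(4.721 × 0.4927) / 0.7740 = 0.8442 / 0.7740 = 1.091 d.
D_c = (k_1/k_a) L₀ e^(−k_1 t_c) = (0.208/0.982) × 26.7 × e^(−0.208×1.091) = 0.2118 × 26.7 × 0.7970 = 4.508 mg/L.
x_c = v t_c = 0.813 m/s × 1.091 d × 86400 s/d = 76610 m ≈ 76.6 km.

t_c ≈ 1.09 d; D_c ≈ 4.51 mg/L; x_c ≈ 76.6 km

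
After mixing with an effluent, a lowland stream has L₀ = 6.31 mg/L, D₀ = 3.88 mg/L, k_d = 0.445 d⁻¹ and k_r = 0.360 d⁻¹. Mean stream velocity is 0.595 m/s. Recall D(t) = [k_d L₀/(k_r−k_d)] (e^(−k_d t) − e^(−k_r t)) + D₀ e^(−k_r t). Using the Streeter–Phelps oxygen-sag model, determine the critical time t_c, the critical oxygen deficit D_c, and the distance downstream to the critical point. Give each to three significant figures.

With k_r/k_d = 0.8090 and 1 − D₀(k_r−k_d)/(k_d L₀) = 1.117,
t_c = ln(0.8090 × 1.117) / (0.360 − 0.445) = ln(0.9040) / -0.08500 = -0.1009/-0.08500 = 1.187 d.
L(t_c) = L₀ e^(−k_d t_c) = 6.31 × 0.5896 = 3.720 mg/L, and at the critical point k_r D_c = k_d L, so D_c = (0.445/0.360) × 3.720 = 4.599 mg/L.
x_c = v t_c = 0.595 m/s × 1.187 d × 86400 s/d = 61040 m ≈ 61.0 km.

t_c ≈ 1.19 d; D_c ≈ 4.60 mg/L; x_c ≈ 61.0 km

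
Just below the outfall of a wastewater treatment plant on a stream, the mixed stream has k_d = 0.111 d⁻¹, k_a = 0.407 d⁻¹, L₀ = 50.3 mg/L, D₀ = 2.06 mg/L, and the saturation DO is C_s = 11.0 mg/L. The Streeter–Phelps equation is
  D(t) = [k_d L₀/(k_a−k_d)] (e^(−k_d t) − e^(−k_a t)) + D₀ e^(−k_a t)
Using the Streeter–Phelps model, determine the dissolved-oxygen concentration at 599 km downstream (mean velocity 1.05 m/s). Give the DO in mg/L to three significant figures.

Travel time t = x/v = 599 km / (1.05 m/s) = 599000 m / 1.05 m/s = 570500 s = 6.603 d.
k_d L₀/(k_a−k_d) = 0.111×50.3/(0.407−0.111) = 5.583/0.2960 = 18.86 mg/L.
e^(−k_d t) = e^(−0.111×6.603) = 0.4805; e^(−k_a t) = e^(−0.407×6.603) = 0.06806.
D = 18.86 × (0.4805 − 0.06806) + 2.06 × 0.06806 = 7.780 + 0.1402 = 7.920 mg/L.
DO = C_s − D = 11.0 − 7.920 = 3.080 mg/L.

DO ≈ 3.08 mg/L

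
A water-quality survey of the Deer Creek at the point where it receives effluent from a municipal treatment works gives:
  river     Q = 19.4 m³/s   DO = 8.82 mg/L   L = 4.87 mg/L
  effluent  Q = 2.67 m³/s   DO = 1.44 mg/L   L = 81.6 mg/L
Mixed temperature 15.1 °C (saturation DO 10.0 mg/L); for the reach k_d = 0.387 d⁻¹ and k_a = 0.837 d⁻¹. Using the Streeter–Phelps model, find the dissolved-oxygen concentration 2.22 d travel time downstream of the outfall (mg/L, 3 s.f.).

DO ≈ 6.42 mg/L

Mixed DO = (19.4×8.82 + 2.67×1.44)/(19.4+2.67) = 175.0/22.07 = 7.927 mg/L.
Mixed L₀ = (19.4×4.87 + 2.67×81.6)/(22.07) = 312.3/22.07 = 14.15 mg/L.
Initial deficit D₀ = C_s − DO₀ = 10.0 − 7.927 = 2.073 mg/L.
D(2.22) = [0.387×14.15/(0.837−0.387)](e^(−0.387×2.22) − e^(−0.837×2.22)) + 2.073 e^(−0.837×2.22)
= 12.17 × (0.4235 − 0.1560) + 2.073 × 0.1560 = 3.580 mg/L.
DO = 10.0 − 3.580 = 6.420 mg/L.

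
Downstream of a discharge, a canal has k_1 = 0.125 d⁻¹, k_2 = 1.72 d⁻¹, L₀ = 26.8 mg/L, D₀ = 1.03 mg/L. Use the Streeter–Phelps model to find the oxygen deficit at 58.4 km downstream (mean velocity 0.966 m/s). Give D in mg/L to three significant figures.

D ≈ 1.60 mg/L

Travel time t = x/v = 58.4 km / (0.966 m/s) = 58400 m / 0.966 m/s = 60460 s = 0.6997 d.
k_1 L₀/(k_2−k_1) = 0.125×26.8/(1.72−0.125) = 3.350/1.595 = 2.100 mg/L.
e^(−k_1 t) = e^(−0.125×0.6997) = 0.9163; e^(−k_2 t) = e^(−1.72×0.6997) = 0.3001.
D = 2.100 × (0.9163 − 0.3001) + 1.03 × 0.3001 = 1.294 + 0.3091 = 1.603 mg/L.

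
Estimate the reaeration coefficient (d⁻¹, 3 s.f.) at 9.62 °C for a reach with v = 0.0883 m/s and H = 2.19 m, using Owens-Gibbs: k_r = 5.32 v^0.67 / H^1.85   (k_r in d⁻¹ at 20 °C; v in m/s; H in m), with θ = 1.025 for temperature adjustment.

k_r(20) = 5.32 × 0.0883^0.67 / 2.19^1.85 = 5.32 × 0.1967 / 4.264 = 0.2454 d⁻¹.
k_r(9.62) = 0.2454 × 1.025^(9.62−20) = 0.2454 × 0.7739 = 0.1899 d⁻¹.

k_r ≈ 0.190 d⁻¹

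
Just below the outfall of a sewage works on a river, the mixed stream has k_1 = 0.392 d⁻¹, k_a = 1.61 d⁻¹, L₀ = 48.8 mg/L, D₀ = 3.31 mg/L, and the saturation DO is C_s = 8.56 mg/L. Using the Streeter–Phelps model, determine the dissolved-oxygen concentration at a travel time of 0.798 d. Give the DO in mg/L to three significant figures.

k_1 L₀/(k_a−k_1) = 0.392×48.8/(1.61−0.392) = 19.13/1.218 = 15.71 mg/L.
e^(−k_1 t) = e^(−0.392×0.7980) = 0.7314; e^(−k_a t) = e^(−1.61×0.7980) = 0.2767.
D = 15.71 × (0.7314 − 0.2767) + 3.31 × 0.2767 = 7.141 + 0.9159 = 8.057 mg/L.
DO = C_s − D = 8.56 − 8.057 = 0.5031 mg/L.

DO ≈ 0.503 mg/L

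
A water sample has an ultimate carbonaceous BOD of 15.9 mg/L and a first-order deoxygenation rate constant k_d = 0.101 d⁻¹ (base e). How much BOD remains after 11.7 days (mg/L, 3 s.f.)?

L ≈ 4.88 mg/L

L_t = L₀ e^(−k_d t) = 15.9 × e^(−0.101×11.7) = 15.9 × 0.3068 = 4.877 mg/L.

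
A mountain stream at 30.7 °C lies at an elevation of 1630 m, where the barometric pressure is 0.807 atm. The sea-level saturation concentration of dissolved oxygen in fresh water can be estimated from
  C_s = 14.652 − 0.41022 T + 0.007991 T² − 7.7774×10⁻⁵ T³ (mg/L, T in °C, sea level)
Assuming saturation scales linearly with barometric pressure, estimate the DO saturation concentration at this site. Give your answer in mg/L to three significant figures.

At sea level: C_s = 14.652 − 0.41022×30.7 + 0.007991×30.7² − 7.7774×10⁻⁵×30.7³ = 7.339 mg/L.
Pressure correction: C_s' = 7.339 × 0.807 = 5.923 mg/L.

C_s ≈ 5.92 mg/L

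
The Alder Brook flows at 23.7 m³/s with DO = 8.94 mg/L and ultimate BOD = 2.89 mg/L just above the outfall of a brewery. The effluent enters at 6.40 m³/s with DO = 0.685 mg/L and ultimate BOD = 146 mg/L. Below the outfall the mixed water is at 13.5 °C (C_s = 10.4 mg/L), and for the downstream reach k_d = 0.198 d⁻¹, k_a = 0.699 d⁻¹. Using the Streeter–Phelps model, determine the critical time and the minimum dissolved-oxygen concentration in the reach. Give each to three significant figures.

t_c ≈ 1.96 d; minimum DO ≈ 4.00 mg/L

Mixed DO = (23.7×8.94 + 6.40×0.685)/(23.7+6.40) = 216.3/30.10 = 7.185 mg/L.
Mixed L₀ = (23.7×2.89 + 6.40×146)/(30.10) = 1003/30.10 = 33.32 mg/L.
Initial deficit D₀ = C_s − DO₀ = 10.4 − 7.185 = 3.215 mg/L.
t_c = (1/0.5010) ln[(0.699/0.198)(1 − 3.215×0.5010/(0.198×33.32))] = 1.996 × ln(2.668) = 1.959 d.
D_c = (0.198/0.699) × 33.32 × e^(−0.198×1.959) = 0.2833 × 33.32 × 0.6785 = 6.404 mg/L.
Minimum DO = 10.4 − 6.404 = 3.996 mg/L.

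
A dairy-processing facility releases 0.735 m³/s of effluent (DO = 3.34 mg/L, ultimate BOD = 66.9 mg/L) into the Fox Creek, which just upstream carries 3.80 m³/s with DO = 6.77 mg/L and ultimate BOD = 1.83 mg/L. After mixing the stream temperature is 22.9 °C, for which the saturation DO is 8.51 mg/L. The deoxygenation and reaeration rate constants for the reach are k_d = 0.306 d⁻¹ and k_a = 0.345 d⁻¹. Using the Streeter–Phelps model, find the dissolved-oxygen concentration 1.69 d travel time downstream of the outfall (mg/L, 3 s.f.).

Mixed DO = (3.80×6.77 + 0.735×3.34)/(3.80+0.735) = 28.18/4.535 = 6.214 mg/L.
Mixed L₀ = (3.80×1.83 + 0.735×66.9)/(4.535) = 56.13/4.535 = 12.38 mg/L.
Initial deficit D₀ = C_s − DO₀ = 8.51 − 6.214 = 2.296 mg/L.
D(1.69) = [0.306×12.38/(0.345−0.306)](e^(−0.306×1.69) − e^(−0.345×1.69)) + 2.296 e^(−0.345×1.69)
= 97.10 × (0.5962 − 0.5582) + 2.296 × 0.5582 = 4.974 mg/L.
DO = 8.51 − 4.974 = 3.536 mg/L.

DO ≈ 3.54 mg/L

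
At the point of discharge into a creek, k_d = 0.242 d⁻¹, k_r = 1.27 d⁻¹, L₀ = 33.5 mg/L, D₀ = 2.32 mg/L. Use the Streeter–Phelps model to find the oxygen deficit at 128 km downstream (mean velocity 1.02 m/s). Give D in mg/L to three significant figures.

Travel time t = x/v = 128 km / (1.02 m/s) = 128000 m / 1.02 m/s = 125500 s = 1.452 d.
k_d L₀/(k_r−k_d) = 0.242×33.5/(1.27−0.242) = 8.107/1.028 = 7.886 mg/L.
e^(−k_d t) = e^(−0.242×1.452) = 0.7036; e^(−k_r t) = e^(−1.27×1.452) = 0.1581.
D = 7.886 × (0.7036 − 0.1581) + 2.32 × 0.1581 = 4.302 + 0.3668 = 4.669 mg/L.

D ≈ 4.67 mg/L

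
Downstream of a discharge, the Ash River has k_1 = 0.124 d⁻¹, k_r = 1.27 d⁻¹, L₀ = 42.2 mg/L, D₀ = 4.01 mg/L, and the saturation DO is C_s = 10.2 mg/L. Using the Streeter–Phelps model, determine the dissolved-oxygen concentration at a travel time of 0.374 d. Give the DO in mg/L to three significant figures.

k_1 L₀/(k_r−k_1) = 0.124×42.2/(1.27−0.124) = 5.233/1.146 = 4.566 mg/L.
e^(−k_1 t) = e^(−0.124×0.3740) = 0.9547; e^(−k_r t) = e^(−1.27×0.3740) = 0.6219.
D = 4.566 × (0.9547 − 0.6219) + 4.01 × 0.6219 = 1.520 + 2.494 = 4.013 mg/L.
DO = C_s − D = 10.2 − 4.013 = 6.187 mg/L.

DO ≈ 6.19 mg/L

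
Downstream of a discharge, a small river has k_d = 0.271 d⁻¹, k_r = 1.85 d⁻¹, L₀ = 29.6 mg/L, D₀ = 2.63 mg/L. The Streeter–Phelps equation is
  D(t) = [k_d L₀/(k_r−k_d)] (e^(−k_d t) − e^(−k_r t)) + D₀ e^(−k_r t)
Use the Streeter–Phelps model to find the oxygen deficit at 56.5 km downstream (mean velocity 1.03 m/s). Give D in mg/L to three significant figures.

D ≈ 3.52 mg/L

Travel time t = x/v = 56.5 km / (1.03 m/s) = 56500 m / 1.03 m/s = 54850 s = 0.6349 d.
k_d L₀/(k_r−k_d) = 0.271×29.6/(1.85−0.271) = 8.022/1.579 = 5.080 mg/L.
e^(−k_d t) = e^(−0.271×0.6349) = 0.8419; e^(−k_r t) = e^(−1.85×0.6349) = 0.3090.
D = 5.080 × (0.8419 − 0.3090) + 2.63 × 0.3090 = 2.708 + 0.8126 = 3.520 mg/L.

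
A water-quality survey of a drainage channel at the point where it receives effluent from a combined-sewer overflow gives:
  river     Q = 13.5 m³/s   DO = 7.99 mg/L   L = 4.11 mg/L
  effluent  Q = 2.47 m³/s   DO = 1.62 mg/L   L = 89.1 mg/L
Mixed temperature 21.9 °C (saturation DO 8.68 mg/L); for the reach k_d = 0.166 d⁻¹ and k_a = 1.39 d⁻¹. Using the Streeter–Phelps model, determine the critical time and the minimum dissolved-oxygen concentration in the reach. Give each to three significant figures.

t_c ≈ 0.708 d; minimum DO ≈ 6.85 mg/L

Mixed DO = (13.5×7.99 + 2.47×1.62)/(13.5+2.47) = 111.9/15.97 = 7.005 mg/L.
Mixed L₀ = (13.5×4.11 + 2.47×89.1)/(15.97) = 275.6/15.97 = 17.25 mg/L.
Initial deficit D₀ = C_s − DO₀ = 8.68 − 7.005 = 1.675 mg/L.
t_c = (1/1.224) ln[(1.39/0.166)(1 − 1.675×1.224/(0.166×17.25))] = 0.8170 × ln(2.379) = 0.7081 d.
D_c = (0.166/1.39) × 17.25 × e^(−0.166×0.7081) = 0.1194 × 17.25 × 0.8891 = 1.832 mg/L.
Minimum DO = 8.68 − 1.832 = 6.848 mg/L.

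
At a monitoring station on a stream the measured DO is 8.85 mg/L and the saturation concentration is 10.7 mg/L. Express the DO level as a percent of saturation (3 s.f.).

82.7 % saturation

% saturation = C/C_s × 100 = 8.85/10.7 × 100 = 82.7 %.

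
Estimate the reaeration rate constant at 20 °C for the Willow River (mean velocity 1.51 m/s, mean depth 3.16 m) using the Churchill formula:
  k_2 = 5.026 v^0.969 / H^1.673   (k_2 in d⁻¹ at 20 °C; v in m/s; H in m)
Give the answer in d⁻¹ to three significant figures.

k_2 = 5.026 × 1.51^0.969 / 3.16^1.673 = 5.026 × 1.491 / 6.855 = 1.093 d⁻¹.

k_2 ≈ 1.09 d⁻¹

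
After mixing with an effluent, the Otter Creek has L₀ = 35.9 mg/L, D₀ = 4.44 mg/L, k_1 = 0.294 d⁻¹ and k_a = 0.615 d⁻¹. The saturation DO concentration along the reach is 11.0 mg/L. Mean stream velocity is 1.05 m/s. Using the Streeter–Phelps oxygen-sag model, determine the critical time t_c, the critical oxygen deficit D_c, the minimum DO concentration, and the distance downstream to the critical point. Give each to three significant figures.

At the critical point dD/dt = 0, so k_1 L₀ e^(−k_1 t) = k_a D. Substituting D(t) from the Streeter–Phelps equation and solving for t gives
t_c = ln[(k_a/k_1)(1 − D₀(k_a−k_1)/(k_1 L₀))] / (k_a−k_1).
Here k_a−k_1 = 0.3210 d⁻¹ and 1 − D₀(k_a−k_1)/(k_1 L₀) = 1 − 4.44×0.3210/(0.294×35.9) = 0.8650, so
t_c = ln(2.092 × 0.8650) / 0.3210 = 0.5930 / 0.3210 = 1.847 d.
D_c = (k_1/k_a) L₀ e^(−k_1 t_c) = (0.294/0.615) × 35.9 × e^(−0.294×1.847) = 0.4780 × 35.9 × 0.5809 = 9.970 mg/L.
Minimum DO = C_s − D_c = 11.0 − 9.970 = 1.030 mg/L.
x_c = v t_c = 1.05 m/s × 1.847 d × 86400 s/d = 167600 m ≈ 168 km.

t_c ≈ 1.85 d; D_c ≈ 9.97 mg/L; min DO ≈ 1.03 mg/L; x_c ≈ 168 km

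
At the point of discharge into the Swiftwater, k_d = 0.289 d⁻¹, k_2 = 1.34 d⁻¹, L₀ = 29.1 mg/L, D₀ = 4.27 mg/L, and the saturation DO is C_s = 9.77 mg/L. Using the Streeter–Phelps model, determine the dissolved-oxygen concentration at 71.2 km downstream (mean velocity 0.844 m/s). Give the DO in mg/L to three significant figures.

DO ≈ 4.74 mg/L

Travel time t = x/v = 71.2 km / (0.844 m/s) = 71200 m / 0.844 m/s = 84360 s = 0.9764 d.
k_d L₀/(k_2−k_d) = 0.289×29.1/(1.34−0.289) = 8.410/1.051 = 8.002 mg/L.
e^(−k_d t) = e^(−0.289×0.9764) = 0.7541; e^(−k_2 t) = e^(−1.34×0.9764) = 0.2703.
D = 8.002 × (0.7541 − 0.2703) + 4.27 × 0.2703 = 3.872 + 1.154 = 5.026 mg/L.
DO = C_s − D = 9.77 − 5.026 = 4.744 mg/L.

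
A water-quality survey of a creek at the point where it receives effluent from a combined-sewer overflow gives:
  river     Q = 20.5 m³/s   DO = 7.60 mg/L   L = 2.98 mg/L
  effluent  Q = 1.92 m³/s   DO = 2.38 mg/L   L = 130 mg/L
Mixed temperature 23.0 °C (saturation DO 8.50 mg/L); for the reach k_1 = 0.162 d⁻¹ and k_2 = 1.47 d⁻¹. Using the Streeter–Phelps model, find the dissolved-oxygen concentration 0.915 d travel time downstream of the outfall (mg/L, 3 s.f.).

DO ≈ 7.12 mg/L

Mixed DO = (20.5×7.60 + 1.92×2.38)/(20.5+1.92) = 160.4/22.42 = 7.153 mg/L.
Mixed L₀ = (20.5×2.98 + 1.92×130)/(22.42) = 310.7/22.42 = 13.86 mg/L.
Initial deficit D₀ = C_s − DO₀ = 8.50 − 7.153 = 1.347 mg/L.
D(0.915) = [0.162×13.86/(1.47−0.162)](e^(−0.162×0.915) − e^(−1.47×0.915)) + 1.347 e^(−1.47×0.915)
= 1.716 × (0.8622 − 0.2605) + 1.347 × 0.2605 = 1.384 mg/L.
DO = 8.50 − 1.384 = 7.116 mg/L.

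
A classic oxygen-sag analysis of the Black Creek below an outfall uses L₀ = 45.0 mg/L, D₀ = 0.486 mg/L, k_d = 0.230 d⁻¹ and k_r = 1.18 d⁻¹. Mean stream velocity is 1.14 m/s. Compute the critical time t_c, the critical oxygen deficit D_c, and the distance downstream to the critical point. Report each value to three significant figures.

t_c ≈ 1.67 d; D_c ≈ 5.97 mg/L; x_c ≈ 165 km

At the critical point dD/dt = 0, so k_d L₀ e^(−k_d t) = k_r D. Substituting D(t) from the Streeter–Phelps equation and solving for t gives
t_c = ln[(k_r/k_d)(1 − D₀(k_r−k_d)/(k_d L₀))] / (k_r−k_d).
Here k_r−k_d = 0.9500 d⁻¹ and 1 − D₀(k_r−k_d)/(k_d L₀) = 1 − 0.486×0.9500/(0.230×45.0) = 0.9554, so
t_c = ln(5.130 × 0.9554) / 0.9500 = 1.590 / 0.9500 = 1.673 d.
L(t_c) = L₀ e^(−k_d t_c) = 45.0 × 0.6806 = 30.63 mg/L, and at the critical point k_r D_c = k_d L, so D_c = (0.230/1.18) × 30.63 = 5.969 mg/L.
x_c = v t_c = 1.14 m/s × 1.673 d × 86400 s/d = 164800 m ≈ 165 km.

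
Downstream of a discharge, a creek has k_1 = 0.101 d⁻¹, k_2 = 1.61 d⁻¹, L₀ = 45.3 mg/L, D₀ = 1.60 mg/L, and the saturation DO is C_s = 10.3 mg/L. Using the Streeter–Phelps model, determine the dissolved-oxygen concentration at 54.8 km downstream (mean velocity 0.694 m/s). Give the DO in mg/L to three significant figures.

DO ≈ 7.86 mg/L

Travel time t = x/v = 54.8 km / (0.694 m/s) = 54800 m / 0.694 m/s = 78960 s = 0.9139 d.
k_1 L₀/(k_2−k_1) = 0.101×45.3/(1.61−0.101) = 4.575/1.509 = 3.032 mg/L.
e^(−k_1 t) = e^(−0.101×0.9139) = 0.9118; e^(−k_2 t) = e^(−1.61×0.9139) = 0.2296.
D = 3.032 × (0.9118 − 0.2296) + 1.60 × 0.2296 = 2.069 + 0.3674 = 2.436 mg/L.
DO = C_s − D = 10.3 − 2.436 = 7.864 mg/L.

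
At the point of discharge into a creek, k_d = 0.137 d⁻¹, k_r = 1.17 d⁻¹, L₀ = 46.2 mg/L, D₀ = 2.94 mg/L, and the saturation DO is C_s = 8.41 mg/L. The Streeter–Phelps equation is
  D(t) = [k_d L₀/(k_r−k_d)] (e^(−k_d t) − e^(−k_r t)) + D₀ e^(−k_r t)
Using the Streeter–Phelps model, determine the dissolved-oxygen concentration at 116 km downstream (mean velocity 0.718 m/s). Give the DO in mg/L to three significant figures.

DO ≈ 4.03 mg/L

Travel time t = x/v = 116 km / (0.718 m/s) = 116000 m / 0.718 m/s = 161600 s = 1.870 d.
k_d L₀/(k_r−k_d) = 0.137×46.2/(1.17−0.137) = 6.329/1.033 = 6.127 mg/L.
e^(−k_d t) = e^(−0.137×1.870) = 0.7740; e^(−k_r t) = e^(−1.17×1.870) = 0.1122.
D = 6.127 × (0.7740 − 0.1122) + 2.94 × 0.1122 = 4.055 + 0.3298 = 4.385 mg/L.
DO = C_s − D = 8.41 − 4.385 = 4.025 mg/L.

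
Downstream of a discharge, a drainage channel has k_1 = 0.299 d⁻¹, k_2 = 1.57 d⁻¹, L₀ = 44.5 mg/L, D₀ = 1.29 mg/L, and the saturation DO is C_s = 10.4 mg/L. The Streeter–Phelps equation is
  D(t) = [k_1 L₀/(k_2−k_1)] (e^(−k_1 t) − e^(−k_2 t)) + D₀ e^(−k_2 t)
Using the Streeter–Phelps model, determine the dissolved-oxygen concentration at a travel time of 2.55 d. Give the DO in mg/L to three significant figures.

DO ≈ 5.68 mg/L

k_1 L₀/(k_2−k_1) = 0.299×44.5/(1.57−0.299) = 13.31/1.271 = 10.47 mg/L.
e^(−k_1 t) = e^(−0.299×2.550) = 0.4665; e^(−k_2 t) = e^(−1.57×2.550) = 0.01825.
D = 10.47 × (0.4665 − 0.01825) + 1.29 × 0.01825 = 4.693 + 0.02354 = 4.716 mg/L.
DO = C_s − D = 10.4 − 4.716 = 5.684 mg/L.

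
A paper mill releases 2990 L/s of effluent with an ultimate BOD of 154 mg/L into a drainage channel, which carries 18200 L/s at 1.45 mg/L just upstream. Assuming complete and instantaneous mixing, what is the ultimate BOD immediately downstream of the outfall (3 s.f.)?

23.0 mg/L

Flow-weighted mixing: C = (Q_r C_r + Q_w C_w)/(Q_r + Q_w)
= (18200×1.45 + 2990×154)/(18200 + 2990) = 486800/21190 = 22.98 mg/L.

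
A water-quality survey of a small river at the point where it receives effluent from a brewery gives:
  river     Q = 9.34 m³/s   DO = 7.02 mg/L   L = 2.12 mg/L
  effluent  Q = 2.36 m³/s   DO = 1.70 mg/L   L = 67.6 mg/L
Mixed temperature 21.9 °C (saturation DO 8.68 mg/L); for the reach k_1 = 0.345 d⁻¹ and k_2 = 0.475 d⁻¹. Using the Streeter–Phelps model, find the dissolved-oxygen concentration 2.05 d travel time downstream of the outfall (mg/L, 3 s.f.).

DO ≈ 2.96 mg/L

Mixed DO = (9.34×7.02 + 2.36×1.70)/(9.34+2.36) = 69.58/11.70 = 5.947 mg/L.
Mixed L₀ = (9.34×2.12 + 2.36×67.6)/(11.70) = 179.3/11.70 = 15.33 mg/L.
Initial deficit D₀ = C_s − DO₀ = 8.68 − 5.947 = 2.733 mg/L.
D(2.05) = [0.345×15.33/(0.475−0.345)](e^(−0.345×2.05) − e^(−0.475×2.05)) + 2.733 e^(−0.475×2.05)
= 40.68 × (0.4930 − 0.3777) + 2.733 × 0.3777 = 5.724 mg/L.
DO = 8.68 − 5.724 = 2.956 mg/L.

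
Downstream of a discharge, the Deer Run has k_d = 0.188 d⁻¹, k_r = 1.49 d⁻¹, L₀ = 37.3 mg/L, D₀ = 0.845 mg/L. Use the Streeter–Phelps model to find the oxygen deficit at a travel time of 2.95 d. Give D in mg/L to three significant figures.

k_d L₀/(k_r−k_d) = 0.188×37.3/(1.49−0.188) = 7.012/1.302 = 5.386 mg/L.
e^(−k_d t) = e^(−0.188×2.950) = 0.5743; e^(−k_r t) = e^(−1.49×2.950) = 0.01233.
D = 5.386 × (0.5743 − 0.01233) + 0.845 × 0.01233 = 3.027 + 0.01042 = 3.037 mg/L.

D ≈ 3.04 mg/L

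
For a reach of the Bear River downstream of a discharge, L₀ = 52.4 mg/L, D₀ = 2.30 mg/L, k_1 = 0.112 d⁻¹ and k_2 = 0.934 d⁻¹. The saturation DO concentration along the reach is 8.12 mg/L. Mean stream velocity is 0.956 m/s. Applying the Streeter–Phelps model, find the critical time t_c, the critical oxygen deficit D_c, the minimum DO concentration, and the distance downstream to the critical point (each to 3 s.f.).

With k_2/k_1 = 8.339 and 1 − D₀(k_2−k_1)/(k_1 L₀) = 0.6779,
t_c = ln(8.339 × 0.6779) / (0.934 − 0.112) = ln(5.653) / 0.8220 = 1.732/0.8220 = 2.107 d.
D_c = (k_1/k_2) L₀ e^(−k_1 t_c) = (0.112/0.934) × 52.4 × e^(−0.112×2.107) = 0.1199 × 52.4 × 0.7898 = 4.963 mg/L.
Minimum DO = C_s − D_c = 8.12 − 4.963 = 3.157 mg/L.
x_c = v t_c = 0.956 m/s × 2.107 d × 86400 s/d = 174100 m ≈ 174 km.

t_c ≈ 2.11 d; D_c ≈ 4.96 mg/L; min DO ≈ 3.16 mg/L; x_c ≈ 174 km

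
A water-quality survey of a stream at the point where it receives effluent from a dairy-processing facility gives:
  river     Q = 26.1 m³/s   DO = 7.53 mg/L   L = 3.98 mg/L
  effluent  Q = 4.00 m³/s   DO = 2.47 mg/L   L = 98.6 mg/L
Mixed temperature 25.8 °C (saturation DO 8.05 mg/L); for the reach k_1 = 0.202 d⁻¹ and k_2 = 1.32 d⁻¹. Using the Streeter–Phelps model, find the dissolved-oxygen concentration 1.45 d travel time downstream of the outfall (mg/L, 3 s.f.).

Mixed DO = (26.1×7.53 + 4.00×2.47)/(26.1+4.00) = 206.4/30.10 = 6.858 mg/L.
Mixed L₀ = (26.1×3.98 + 4.00×98.6)/(30.10) = 498.3/30.10 = 16.55 mg/L.
Initial deficit D₀ = C_s − DO₀ = 8.05 − 6.858 = 1.192 mg/L.
D(1.45) = [0.202×16.55/(1.32−0.202)](e^(−0.202×1.45) − e^(−1.32×1.45)) + 1.192 e^(−1.32×1.45)
= 2.991 × (0.7461 − 0.1475) + 1.192 × 0.1475 = 1.966 mg/L.
DO = 8.05 − 1.966 = 6.084 mg/L.

DO ≈ 6.08 mg/L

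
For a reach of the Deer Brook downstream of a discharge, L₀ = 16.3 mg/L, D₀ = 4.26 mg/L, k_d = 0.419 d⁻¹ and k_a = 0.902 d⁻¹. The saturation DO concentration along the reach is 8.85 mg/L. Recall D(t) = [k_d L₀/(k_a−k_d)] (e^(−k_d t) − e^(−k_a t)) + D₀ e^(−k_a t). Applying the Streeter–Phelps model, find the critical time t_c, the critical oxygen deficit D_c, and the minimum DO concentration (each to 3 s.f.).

At the critical point dD/dt = 0, so k_d L₀ e^(−k_d t) = k_a D. Substituting D(t) from the Streeter–Phelps equation and solving for t gives
t_c = ln[(k_a/k_d)(1 − D₀(k_a−k_d)/(k_d L₀))] / (k_a−k_d).
Here k_a−k_d = 0.4830 d⁻¹ and 1 − D₀(k_a−k_d)/(k_d L₀) = 1 − 4.26×0.4830/(0.419×16.3) = 0.6987, so
t_c = ln(2.153 × 0.6987) / 0.4830 = 0.4083 / 0.4830 = 0.8452 d.
D_c = (k_d/k_a) L₀ e^(−k_d t_c) = (0.419/0.902) × 16.3 × e^(−0.419×0.8452) = 0.4645 × 16.3 × 0.7018 = 5.314 mg/L.
Minimum DO = C_s − D_c = 8.85 − 5.314 = 3.536 mg/L.

t_c ≈ 0.845 d; D_c ≈ 5.31 mg/L; min DO ≈ 3.54 mg/L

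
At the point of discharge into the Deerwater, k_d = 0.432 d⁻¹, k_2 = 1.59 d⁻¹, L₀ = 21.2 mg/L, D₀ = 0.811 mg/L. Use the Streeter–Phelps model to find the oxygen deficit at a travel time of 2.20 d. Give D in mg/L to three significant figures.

k_d L₀/(k_2−k_d) = 0.432×21.2/(1.59−0.432) = 9.158/1.158 = 7.909 mg/L.
e^(−k_d t) = e^(−0.432×2.200) = 0.3866; e^(−k_2 t) = e^(−1.59×2.200) = 0.03026.
D = 7.909 × (0.3866 − 0.03026) + 0.811 × 0.03026 = 2.818 + 0.02454 = 2.843 mg/L.

D ≈ 2.84 mg/L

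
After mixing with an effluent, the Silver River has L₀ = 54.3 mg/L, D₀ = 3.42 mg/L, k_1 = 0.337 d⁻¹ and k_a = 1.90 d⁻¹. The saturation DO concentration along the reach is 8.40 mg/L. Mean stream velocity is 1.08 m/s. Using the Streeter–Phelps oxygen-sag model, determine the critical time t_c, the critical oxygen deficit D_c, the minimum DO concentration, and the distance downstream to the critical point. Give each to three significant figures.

t_c = [1/(k_a−k_1)] ln[(k_a/k_1)(1 − D₀(k_a−k_1)/(k_1 L₀))]
= [1/(1.90−0.337)] ln[(1.90/0.337)(1 − 3.42×1.563/(0.337×54.3))]
= (1/1.563) ln[5.638 × 0.7079] = 0.6398 × ln(3.991) = 0.6398 × 1.384 = 0.8855 d.
L(t_c) = L₀ e^(−k_1 t_c) = 54.3 × 0.7420 = 40.29 mg/L, and at the critical point k_a D_c = k_1 L, so D_c = (0.337/1.90) × 40.29 = 7.146 mg/L.
Minimum DO = C_s − D_c = 8.40 − 7.146 = 1.254 mg/L.
x_c = v t_c = 1.08 m/s × 0.8855 d × 86400 s/d = 82630 m ≈ 82.6 km.

t_c ≈ 0.886 d; D_c ≈ 7.15 mg/L; min DO ≈ 1.25 mg/L; x_c ≈ 82.6 km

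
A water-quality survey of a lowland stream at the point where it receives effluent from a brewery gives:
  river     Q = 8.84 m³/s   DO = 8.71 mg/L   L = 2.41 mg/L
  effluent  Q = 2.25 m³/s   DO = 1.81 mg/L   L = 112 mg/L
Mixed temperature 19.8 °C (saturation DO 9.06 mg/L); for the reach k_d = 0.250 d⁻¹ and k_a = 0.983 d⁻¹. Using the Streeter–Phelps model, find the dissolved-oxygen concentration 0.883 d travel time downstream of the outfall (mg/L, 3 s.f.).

Mixed DO = (8.84×8.71 + 2.25×1.81)/(8.84+2.25) = 81.07/11.09 = 7.310 mg/L.
Mixed L₀ = (8.84×2.41 + 2.25×112)/(11.09) = 273.3/11.09 = 24.64 mg/L.
Initial deficit D₀ = C_s − DO₀ = 9.06 − 7.310 = 1.750 mg/L.
D(0.883) = [0.250×24.64/(0.983−0.250)](e^(−0.250×0.883) − e^(−0.983×0.883)) + 1.750 e^(−0.983×0.883)
= 8.405 × (0.8019 − 0.4198) + 1.750 × 0.4198 = 3.946 mg/L.
DO = 9.06 − 3.946 = 5.114 mg/L.

DO ≈ 5.11 mg/L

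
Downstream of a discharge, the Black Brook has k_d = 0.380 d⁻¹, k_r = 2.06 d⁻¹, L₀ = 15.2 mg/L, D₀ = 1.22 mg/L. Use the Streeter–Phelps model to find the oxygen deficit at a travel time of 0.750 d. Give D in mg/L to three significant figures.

k_d L₀/(k_r−k_d) = 0.380×15.2/(2.06−0.380) = 5.776/1.680 = 3.438 mg/L.
e^(−k_d t) = e^(−0.380×0.7500) = 0.7520; e^(−k_r t) = e^(−2.06×0.7500) = 0.2133.
D = 3.438 × (0.7520 − 0.2133) + 1.22 × 0.2133 = 1.852 + 0.2602 = 2.112 mg/L.

D ≈ 2.11 mg/L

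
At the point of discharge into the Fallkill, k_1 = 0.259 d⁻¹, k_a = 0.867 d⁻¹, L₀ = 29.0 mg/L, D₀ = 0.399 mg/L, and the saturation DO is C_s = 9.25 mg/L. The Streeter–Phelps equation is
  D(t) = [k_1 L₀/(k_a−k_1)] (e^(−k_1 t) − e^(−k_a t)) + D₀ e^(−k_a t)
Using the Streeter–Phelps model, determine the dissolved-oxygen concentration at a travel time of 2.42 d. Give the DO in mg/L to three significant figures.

DO ≈ 4.12 mg/L

k_1 L₀/(k_a−k_1) = 0.259×29.0/(0.867−0.259) = 7.511/0.6080 = 12.35 mg/L.
e^(−k_1 t) = e^(−0.259×2.420) = 0.5343; e^(−k_a t) = e^(−0.867×2.420) = 0.1227.
D = 12.35 × (0.5343 − 0.1227) + 0.399 × 0.1227 = 5.085 + 0.04895 = 5.134 mg/L.
DO = C_s − D = 9.25 − 5.134 = 4.116 mg/L.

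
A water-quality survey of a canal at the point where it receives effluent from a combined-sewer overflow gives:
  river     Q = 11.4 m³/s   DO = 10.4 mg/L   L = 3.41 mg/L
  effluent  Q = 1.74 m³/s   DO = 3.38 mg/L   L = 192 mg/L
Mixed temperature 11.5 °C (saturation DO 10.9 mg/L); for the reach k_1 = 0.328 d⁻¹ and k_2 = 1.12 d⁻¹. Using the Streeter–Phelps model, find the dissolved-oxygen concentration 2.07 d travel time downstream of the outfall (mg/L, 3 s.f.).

DO ≈ 5.96 mg/L

Mixed DO = (11.4×10.4 + 1.74×3.38)/(11.4+1.74) = 124.4/13.14 = 9.470 mg/L.
Mixed L₀ = (11.4×3.41 + 1.74×192)/(13.14) = 373.0/13.14 = 28.38 mg/L.
Initial deficit D₀ = C_s − DO₀ = 10.9 − 9.470 = 1.430 mg/L.
D(2.07) = [0.328×28.38/(1.12−0.328)](e^(−0.328×2.07) − e^(−1.12×2.07)) + 1.430 e^(−1.12×2.07)
= 11.75 × (0.5071 − 0.09843) + 1.430 × 0.09843 = 4.945 mg/L.
DO = 10.9 − 4.945 = 5.955 mg/L.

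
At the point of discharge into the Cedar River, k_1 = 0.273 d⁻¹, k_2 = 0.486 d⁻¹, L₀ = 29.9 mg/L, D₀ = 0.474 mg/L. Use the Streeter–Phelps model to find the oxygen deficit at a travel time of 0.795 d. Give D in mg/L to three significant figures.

D ≈ 5.13 mg/L

k_1 L₀/(k_2−k_1) = 0.273×29.9/(0.486−0.273) = 8.163/0.2130 = 38.32 mg/L.
e^(−k_1 t) = e^(−0.273×0.7950) = 0.8049; e^(−k_2 t) = e^(−0.486×0.7950) = 0.6795.
D = 38.32 × (0.8049 − 0.6795) + 0.474 × 0.6795 = 4.805 + 0.3221 = 5.127 mg/L.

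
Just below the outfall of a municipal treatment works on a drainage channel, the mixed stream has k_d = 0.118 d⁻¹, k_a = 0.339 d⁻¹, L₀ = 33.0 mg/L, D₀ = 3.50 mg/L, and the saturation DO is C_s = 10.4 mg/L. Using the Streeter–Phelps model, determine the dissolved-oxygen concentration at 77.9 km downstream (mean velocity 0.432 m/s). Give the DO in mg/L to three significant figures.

Travel time t = x/v = 77.9 km / (0.432 m/s) = 77900 m / 0.432 m/s = 180300 s = 2.087 d.
k_d L₀/(k_a−k_d) = 0.118×33.0/(0.339−0.118) = 3.894/0.2210 = 17.62 mg/L.
e^(−k_d t) = e^(−0.118×2.087) = 0.7817; e^(−k_a t) = e^(−0.339×2.087) = 0.4929.
D = 17.62 × (0.7817 − 0.4929) + 3.50 × 0.4929 = 5.089 + 1.725 = 6.814 mg/L.
DO = C_s − D = 10.4 − 6.814 = 3.586 mg/L.

DO ≈ 3.59 mg/L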